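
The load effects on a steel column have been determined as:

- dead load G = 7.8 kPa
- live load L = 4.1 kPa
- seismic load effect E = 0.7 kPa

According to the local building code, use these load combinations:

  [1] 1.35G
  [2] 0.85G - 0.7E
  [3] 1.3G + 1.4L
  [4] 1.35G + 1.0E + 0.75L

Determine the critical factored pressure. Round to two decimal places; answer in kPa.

[1] 1.35(7.8) = 10.53
[2] 0.85(7.8) - 0.7(0.7) = 6.14
[3] 1.3(7.8) + 1.4(4.1) = 15.88
[4] 1.35(7.8) + 1.0(0.7) + 0.75(4.1) = 14.31
The controlling combination is 3, giving 15.88 kPa.

15.88 kPa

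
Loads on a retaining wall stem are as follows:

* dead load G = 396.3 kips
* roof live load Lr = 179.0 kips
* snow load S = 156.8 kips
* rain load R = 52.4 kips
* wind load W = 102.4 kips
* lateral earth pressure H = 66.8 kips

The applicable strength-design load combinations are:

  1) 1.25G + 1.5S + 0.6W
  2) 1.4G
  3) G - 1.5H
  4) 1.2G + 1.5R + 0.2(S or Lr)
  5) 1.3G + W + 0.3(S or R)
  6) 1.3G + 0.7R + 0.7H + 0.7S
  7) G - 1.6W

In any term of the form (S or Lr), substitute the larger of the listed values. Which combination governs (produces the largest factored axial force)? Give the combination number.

Combination 1

(S or Lr) → Lr = 179.0 kips; (S or R) → S = 156.8 kips.
1) 1.25(396.3) + 1.5(156.8) + 0.6(102.4) = 792.0
2) 1.4(396.3) = 554.8
3) 1.0(396.3) - 1.5(66.8) = 296.1
4) 1.2(396.3) + 1.5(52.4) + 0.2(179.0) = 590.0
5) 1.3(396.3) + 1.0(102.4) + 0.3(156.8) = 664.6
6) 1.3(396.3) + 0.7(52.4) + 0.7(66.8) + 0.7(156.8) = 708.4
7) 1.0(396.3) - 1.6(102.4) = 232.5
The largest value is 792.0 kips from combination 1.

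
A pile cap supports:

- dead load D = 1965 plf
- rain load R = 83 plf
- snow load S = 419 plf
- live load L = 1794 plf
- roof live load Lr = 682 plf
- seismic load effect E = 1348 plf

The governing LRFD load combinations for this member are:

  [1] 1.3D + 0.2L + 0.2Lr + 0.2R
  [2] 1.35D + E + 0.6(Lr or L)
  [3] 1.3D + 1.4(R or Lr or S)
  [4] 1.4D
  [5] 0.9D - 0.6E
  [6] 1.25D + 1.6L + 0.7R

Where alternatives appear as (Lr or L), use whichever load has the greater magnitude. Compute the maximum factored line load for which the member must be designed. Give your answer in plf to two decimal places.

(Lr or L) → L = 1794 plf; (R or Lr or S) → Lr = 682 plf.
[1] 1.3(1965) + 0.2(1794) + 0.2(682) + 0.2(83) = 2554.50 + 358.80 + 136.40 + 16.60 = 3066.30
[2] 1.35(1965) + 1.0(1348) + 0.6(1794) = 2652.75 + 1348.00 + 1076.40 = 5077.15
[3] 1.3(1965) + 1.4(682) = 2554.50 + 954.80 = 3509.30
[4] 1.4(1965) = 2751.00
[5] 0.9(1965) - 0.6(1348) = 1768.50 - 808.80 = 959.70
[6] 1.25(1965) + 1.6(1794) + 0.7(83) = 2456.25 + 2870.40 + 58.10 = 5384.75
Combination 6 governs: w_u = 5384.75 plf.

5384.75 plf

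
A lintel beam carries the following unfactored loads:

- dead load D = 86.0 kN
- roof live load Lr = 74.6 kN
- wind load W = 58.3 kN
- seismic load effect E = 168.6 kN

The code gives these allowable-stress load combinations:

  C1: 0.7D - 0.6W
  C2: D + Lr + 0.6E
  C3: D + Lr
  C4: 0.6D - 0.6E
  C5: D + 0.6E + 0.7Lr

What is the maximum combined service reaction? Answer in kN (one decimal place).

261.8 kN

C1: 0.7(86.0) - 0.6(58.3) = 25.2
C2: 1.0(86.0) + 1.0(74.6) + 0.6(168.6) = 261.8
C3: 1.0(86.0) + 1.0(74.6) = 160.6
C4: 0.6(86.0) - 0.6(168.6) = -49.6
C5: 1.0(86.0) + 0.6(168.6) + 0.7(74.6) = 239.4
Combination 2 governs: V = 261.8 kN.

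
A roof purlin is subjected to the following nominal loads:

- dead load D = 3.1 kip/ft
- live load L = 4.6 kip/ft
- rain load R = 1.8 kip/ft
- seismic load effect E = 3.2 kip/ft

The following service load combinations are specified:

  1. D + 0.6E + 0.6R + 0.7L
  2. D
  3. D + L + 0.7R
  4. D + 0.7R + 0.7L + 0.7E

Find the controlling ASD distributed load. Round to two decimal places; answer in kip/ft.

9.82 kip/ft

1. 1.0(3.1) + 0.6(3.2) + 0.6(1.8) + 0.7(4.6) = 3.10 + 1.92 + 1.08 + 3.22 = 9.32
2. 1.0(3.1) = 3.10
3. 1.0(3.1) + 1.0(4.6) + 0.7(1.8) = 3.10 + 4.60 + 1.26 = 8.96
4. 1.0(3.1) + 0.7(1.8) + 0.7(4.6) + 0.7(3.2) = 3.10 + 1.26 + 3.22 + 2.24 = 9.82
The controlling combination is 4, giving 9.82 kip/ft.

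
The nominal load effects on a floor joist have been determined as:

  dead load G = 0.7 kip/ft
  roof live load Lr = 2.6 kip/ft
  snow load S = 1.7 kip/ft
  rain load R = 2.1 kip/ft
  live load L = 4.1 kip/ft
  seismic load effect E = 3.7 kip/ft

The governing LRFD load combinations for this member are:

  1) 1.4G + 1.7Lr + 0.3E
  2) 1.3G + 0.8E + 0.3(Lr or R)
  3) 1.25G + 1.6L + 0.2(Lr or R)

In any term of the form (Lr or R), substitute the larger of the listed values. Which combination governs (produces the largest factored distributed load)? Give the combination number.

Combination 3

(Lr or R) → Lr = 2.6 kip/ft.
1) 1.4(0.7) + 1.7(2.6) + 0.3(3.7) = 1.0 + 4.4 + 1.1 = 6.5
2) 1.3(0.7) + 0.8(3.7) + 0.3(2.6) = 0.9 + 3.0 + 0.8 = 4.7
3) 1.25(0.7) + 1.6(4.1) + 0.2(2.6) = 0.9 + 6.6 + 0.5 = 8.0
The largest value is 8.0 kip/ft from combination 3.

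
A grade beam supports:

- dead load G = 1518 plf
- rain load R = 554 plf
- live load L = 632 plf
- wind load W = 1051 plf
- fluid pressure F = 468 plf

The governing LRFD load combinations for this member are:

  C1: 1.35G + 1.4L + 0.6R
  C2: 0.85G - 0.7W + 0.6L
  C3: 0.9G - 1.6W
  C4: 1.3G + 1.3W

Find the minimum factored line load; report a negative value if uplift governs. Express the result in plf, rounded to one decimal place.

-315.4 plf

C1: 1.35(1518) + 1.4(632) + 0.6(554) = 3266.5
C2: 0.85(1518) - 0.7(1051) + 0.6(632) = 933.8
C3: 0.9(1518) - 1.6(1051) = -315.4
C4: 1.3(1518) + 1.3(1051) = 3339.7
Combination 3 gives the minimum: -315.4 plf.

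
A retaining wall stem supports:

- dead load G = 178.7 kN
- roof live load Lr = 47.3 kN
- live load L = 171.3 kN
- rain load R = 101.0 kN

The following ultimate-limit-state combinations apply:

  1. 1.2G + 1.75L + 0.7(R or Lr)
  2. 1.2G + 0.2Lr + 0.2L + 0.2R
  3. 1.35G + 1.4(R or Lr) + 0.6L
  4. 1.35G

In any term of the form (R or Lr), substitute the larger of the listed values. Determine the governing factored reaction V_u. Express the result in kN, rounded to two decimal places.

(R or Lr) → R = 101.0 kN.
1. 1.2(178.7) + 1.75(171.3) + 0.7(101.0) = 214.44 + 299.78 + 70.70 = 584.92
2. 1.2(178.7) + 0.2(47.3) + 0.2(171.3) + 0.2(101.0) = 214.44 + 9.46 + 34.26 + 20.20 = 278.36
3. 1.35(178.7) + 1.4(101.0) + 0.6(171.3) = 241.25 + 141.40 + 102.78 = 485.43
4. 1.35(178.7) = 241.25
The controlling combination is 1, giving 584.92 kN.

584.92 kN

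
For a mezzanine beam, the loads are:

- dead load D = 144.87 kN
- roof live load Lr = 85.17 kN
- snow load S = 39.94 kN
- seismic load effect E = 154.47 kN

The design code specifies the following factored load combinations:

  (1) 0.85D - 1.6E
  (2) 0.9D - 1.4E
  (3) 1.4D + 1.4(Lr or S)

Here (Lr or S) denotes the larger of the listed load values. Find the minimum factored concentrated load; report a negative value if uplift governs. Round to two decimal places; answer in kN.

(Lr or S) → Lr = 85.17 kN.
(1) 0.85(144.87) - 1.6(154.47) = 123.14 - 247.15 = -124.01
(2) 0.9(144.87) - 1.4(154.47) = 130.38 - 216.26 = -85.88
(3) 1.4(144.87) + 1.4(85.17) = 202.82 + 119.24 = 322.06
Combination 1 gives the minimum: -124.01 kN.

-124.01 kN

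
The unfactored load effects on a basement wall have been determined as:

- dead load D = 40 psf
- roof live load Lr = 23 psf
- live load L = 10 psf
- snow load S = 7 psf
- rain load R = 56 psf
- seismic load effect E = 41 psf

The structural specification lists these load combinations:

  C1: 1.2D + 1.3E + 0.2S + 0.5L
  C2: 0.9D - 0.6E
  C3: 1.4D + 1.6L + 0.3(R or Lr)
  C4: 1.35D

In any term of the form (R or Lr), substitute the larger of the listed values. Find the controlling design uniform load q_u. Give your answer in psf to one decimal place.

107.7 psf

(R or Lr) → R = 56 psf.
C1: 1.2(40) + 1.3(41) + 0.2(7) + 0.5(10) = 48.0 + 53.3 + 1.4 + 5.0 = 107.7
C2: 0.9(40) - 0.6(41) = 36.0 - 24.6 = 11.4
C3: 1.4(40) + 1.6(10) + 0.3(56) = 56.0 + 16.0 + 16.8 = 88.8
C4: 1.35(40) = 54.0
Combination 1 governs: q_u = 107.7 psf.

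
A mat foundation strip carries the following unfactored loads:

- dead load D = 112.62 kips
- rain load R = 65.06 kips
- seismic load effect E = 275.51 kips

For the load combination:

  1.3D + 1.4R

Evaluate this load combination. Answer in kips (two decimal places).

1.3(112.62) + 1.4(65.06) = 146.41 + 91.08 = 237.49
P_u = 237.49 kips.

237.49 kips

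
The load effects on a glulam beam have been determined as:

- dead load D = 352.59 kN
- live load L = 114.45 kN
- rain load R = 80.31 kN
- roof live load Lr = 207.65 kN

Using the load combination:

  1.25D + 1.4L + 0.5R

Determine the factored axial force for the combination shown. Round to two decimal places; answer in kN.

1.25(352.59) + 1.4(114.45) + 0.5(80.31) = 641.12
N_u = 641.12 kN.

641.12 kN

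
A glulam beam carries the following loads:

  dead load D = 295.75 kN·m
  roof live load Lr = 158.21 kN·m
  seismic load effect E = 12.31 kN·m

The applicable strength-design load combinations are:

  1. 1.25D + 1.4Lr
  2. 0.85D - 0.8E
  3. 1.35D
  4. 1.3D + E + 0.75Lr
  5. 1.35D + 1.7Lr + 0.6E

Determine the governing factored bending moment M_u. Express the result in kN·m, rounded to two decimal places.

675.61 kN·m

1. 1.25(295.75) + 1.4(158.21) = 369.69 + 221.49 = 591.18
2. 0.85(295.75) - 0.8(12.31) = 251.39 - 9.85 = 241.54
3. 1.35(295.75) = 399.26
4. 1.3(295.75) + 1.0(12.31) + 0.75(158.21) = 515.44
5. 1.35(295.75) + 1.7(158.21) + 0.6(12.31) = 399.26 + 268.96 + 7.39 = 675.61
Combination 5 governs: M_u = 675.61 kN·m.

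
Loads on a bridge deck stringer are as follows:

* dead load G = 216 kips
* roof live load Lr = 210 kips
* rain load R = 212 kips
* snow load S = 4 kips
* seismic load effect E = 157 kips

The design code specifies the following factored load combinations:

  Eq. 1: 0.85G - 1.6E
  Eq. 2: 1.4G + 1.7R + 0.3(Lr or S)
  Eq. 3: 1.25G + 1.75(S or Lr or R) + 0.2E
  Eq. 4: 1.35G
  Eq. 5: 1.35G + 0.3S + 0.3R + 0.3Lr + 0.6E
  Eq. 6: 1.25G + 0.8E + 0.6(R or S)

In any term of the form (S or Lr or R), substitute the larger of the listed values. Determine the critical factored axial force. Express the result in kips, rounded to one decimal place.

725.8 kips

(Lr or S) → Lr = 210 kips; (S or Lr or R) → R = 212 kips; (R or S) → R = 212 kips.
Eq. 1: 0.85(216) - 1.6(157) = 183.6 - 251.2 = -67.6
Eq. 2: 1.4(216) + 1.7(212) + 0.3(210) = 302.4 + 360.4 + 63.0 = 725.8
Eq. 3: 1.25(216) + 1.75(212) + 0.2(157) = 270.0 + 371.0 + 31.4 = 672.4
Eq. 4: 1.35(216) = 291.6
Eq. 5: 1.35(216) + 0.3(4) + 0.3(212) + 0.3(210) + 0.6(157) = 291.6 + 1.2 + 63.6 + 63.0 + 94.2 = 513.6
Eq. 6: 1.25(216) + 0.8(157) + 0.6(212) = 270.0 + 125.6 + 127.2 = 522.8
Maximum is from combination 2.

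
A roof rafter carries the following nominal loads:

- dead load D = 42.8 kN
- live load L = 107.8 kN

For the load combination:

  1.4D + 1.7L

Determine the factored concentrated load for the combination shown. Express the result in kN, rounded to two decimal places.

243.18 kN

1.4(42.8) + 1.7(107.8) = 59.92 + 183.26 = 243.18
P_u = 243.18 kN.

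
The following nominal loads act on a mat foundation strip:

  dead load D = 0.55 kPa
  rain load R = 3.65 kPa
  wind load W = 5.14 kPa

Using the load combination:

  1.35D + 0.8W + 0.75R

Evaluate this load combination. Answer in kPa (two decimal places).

7.59 kPa

1.35(0.55) + 0.8(5.14) + 0.75(3.65) = 0.74 + 4.11 + 2.74 = 7.59
q_u = 7.59 kPa.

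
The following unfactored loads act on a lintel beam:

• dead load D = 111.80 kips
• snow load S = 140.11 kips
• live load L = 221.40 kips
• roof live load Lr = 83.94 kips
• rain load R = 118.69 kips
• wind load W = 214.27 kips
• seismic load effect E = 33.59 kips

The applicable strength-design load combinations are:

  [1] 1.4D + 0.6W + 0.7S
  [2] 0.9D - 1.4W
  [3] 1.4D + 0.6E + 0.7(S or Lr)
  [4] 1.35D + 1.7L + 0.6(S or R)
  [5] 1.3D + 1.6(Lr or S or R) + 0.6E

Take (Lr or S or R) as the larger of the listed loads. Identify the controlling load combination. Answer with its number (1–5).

Combination 4

(S or Lr) → S = 140.11 kips; (S or R) → S = 140.11 kips; (Lr or S or R) → S = 140.11 kips.
[1] 1.4(111.80) + 0.6(214.27) + 0.7(140.11) = 156.52 + 128.56 + 98.08 = 383.16
[2] 0.9(111.80) - 1.4(214.27) = 100.62 - 299.98 = -199.36
[3] 1.4(111.80) + 0.6(33.59) + 0.7(140.11) = 156.52 + 20.15 + 98.08 = 274.75
[4] 1.35(111.80) + 1.7(221.40) + 0.6(140.11) = 150.93 + 376.38 + 84.07 = 611.38
[5] 1.3(111.80) + 1.6(140.11) + 0.6(33.59) = 145.34 + 224.18 + 20.15 = 389.67
The largest value is 611.38 kips from combination 4.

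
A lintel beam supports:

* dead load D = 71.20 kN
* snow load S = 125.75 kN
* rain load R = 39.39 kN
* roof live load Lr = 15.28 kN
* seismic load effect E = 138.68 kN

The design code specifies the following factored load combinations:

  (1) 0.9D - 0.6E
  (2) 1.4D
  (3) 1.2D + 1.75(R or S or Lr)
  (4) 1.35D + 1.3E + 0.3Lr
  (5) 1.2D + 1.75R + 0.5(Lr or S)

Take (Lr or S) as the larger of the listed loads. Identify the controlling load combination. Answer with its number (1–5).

Combination 3

(R or S or Lr) → S = 125.75 kN; (Lr or S) → S = 125.75 kN.
(1) 0.9(71.20) - 0.6(138.68) = 64.08 - 83.21 = -19.13
(2) 1.4(71.20) = 99.68
(3) 1.2(71.20) + 1.75(125.75) = 85.44 + 220.06 = 305.50
(4) 1.35(71.20) + 1.3(138.68) + 0.3(15.28) = 280.99
(5) 1.2(71.20) + 1.75(39.39) + 0.5(125.75) = 85.44 + 68.93 + 62.88 = 217.25
The largest value is 305.50 kN from combination 3.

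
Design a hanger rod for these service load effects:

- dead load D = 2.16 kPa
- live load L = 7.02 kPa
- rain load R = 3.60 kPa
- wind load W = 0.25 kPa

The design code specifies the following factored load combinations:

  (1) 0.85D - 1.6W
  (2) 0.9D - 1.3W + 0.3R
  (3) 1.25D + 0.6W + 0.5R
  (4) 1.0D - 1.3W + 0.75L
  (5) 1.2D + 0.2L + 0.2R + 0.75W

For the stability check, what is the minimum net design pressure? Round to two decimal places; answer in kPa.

1.44 kPa

(1) 0.85(2.16) - 1.6(0.25) = 1.84 - 0.40 = 1.44
(2) 0.9(2.16) - 1.3(0.25) + 0.3(3.60) = 2.70
(3) 1.25(2.16) + 0.6(0.25) + 0.5(3.60) = 2.70 + 0.15 + 1.80 = 4.65
(4) 1.0(2.16) - 1.3(0.25) + 0.75(7.02) = 2.16 - 0.33 + 5.27 = 7.10
(5) 1.2(2.16) + 0.2(7.02) + 0.2(3.60) + 0.75(0.25) = 2.59 + 1.40 + 0.72 + 0.19 = 4.90
Combination 1 gives the minimum: 1.44 kPa.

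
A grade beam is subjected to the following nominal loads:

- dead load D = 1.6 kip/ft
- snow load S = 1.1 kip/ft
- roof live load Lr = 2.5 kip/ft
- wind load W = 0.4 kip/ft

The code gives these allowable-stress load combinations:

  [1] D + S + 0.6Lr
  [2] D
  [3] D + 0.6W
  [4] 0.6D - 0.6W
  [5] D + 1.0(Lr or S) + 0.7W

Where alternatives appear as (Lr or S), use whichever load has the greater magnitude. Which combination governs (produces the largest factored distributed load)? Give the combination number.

Combination 5

(Lr or S) → Lr = 2.5 kip/ft.
[1] 1.0(1.6) + 1.0(1.1) + 0.6(2.5) = 4.2
[2] 1.0(1.6) = 1.6
[3] 1.0(1.6) + 0.6(0.4) = 1.8
[4] 0.6(1.6) - 0.6(0.4) = 0.7
[5] 1.0(1.6) + 1.0(2.5) + 0.7(0.4) = 4.4
The largest value is 4.4 kip/ft from combination 5.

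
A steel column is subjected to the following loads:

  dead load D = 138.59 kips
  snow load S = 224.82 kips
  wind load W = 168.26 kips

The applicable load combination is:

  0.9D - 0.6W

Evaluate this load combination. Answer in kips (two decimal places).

0.9(138.59) - 0.6(168.26) = 23.78
P_u = 23.78 kips.

23.78 kips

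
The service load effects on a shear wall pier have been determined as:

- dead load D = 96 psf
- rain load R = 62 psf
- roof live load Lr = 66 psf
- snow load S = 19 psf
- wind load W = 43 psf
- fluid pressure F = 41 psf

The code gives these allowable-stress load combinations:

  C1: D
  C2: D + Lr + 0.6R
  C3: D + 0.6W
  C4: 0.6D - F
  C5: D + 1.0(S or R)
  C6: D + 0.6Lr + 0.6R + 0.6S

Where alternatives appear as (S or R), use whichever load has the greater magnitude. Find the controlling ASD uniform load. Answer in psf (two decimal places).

(S or R) → R = 62 psf.
C1: 1.0(96) = 96.00
C2: 1.0(96) + 1.0(66) + 0.6(62) = 96.00 + 66.00 + 37.20 = 199.20
C3: 1.0(96) + 0.6(43) = 96.00 + 25.80 = 121.80
C4: 0.6(96) - 1.0(41) = 57.60 - 41.00 = 16.60
C5: 1.0(96) + 1.0(62) = 96.00 + 62.00 = 158.00
C6: 1.0(96) + 0.6(66) + 0.6(62) + 0.6(19) = 96.00 + 39.60 + 37.20 + 11.40 = 184.20
Maximum is from combination 2.

199.20 psf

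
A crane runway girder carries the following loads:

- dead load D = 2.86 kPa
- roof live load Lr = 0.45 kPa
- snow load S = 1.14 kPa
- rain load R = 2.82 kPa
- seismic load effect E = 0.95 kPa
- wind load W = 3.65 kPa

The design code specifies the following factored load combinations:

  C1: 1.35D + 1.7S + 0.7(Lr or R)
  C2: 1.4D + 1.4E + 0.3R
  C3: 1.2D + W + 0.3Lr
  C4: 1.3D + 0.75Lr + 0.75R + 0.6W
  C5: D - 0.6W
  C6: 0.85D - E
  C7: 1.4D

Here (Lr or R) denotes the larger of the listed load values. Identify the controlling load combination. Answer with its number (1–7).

Combination 4

(Lr or R) → R = 2.82 kPa.
C1: 1.35(2.86) + 1.7(1.14) + 0.7(2.82) = 3.86 + 1.94 + 1.97 = 7.77
C2: 1.4(2.86) + 1.4(0.95) + 0.3(2.82) = 4.00 + 1.33 + 0.85 = 6.18
C3: 1.2(2.86) + 1.0(3.65) + 0.3(0.45) = 3.43 + 3.65 + 0.14 = 7.22
C4: 1.3(2.86) + 0.75(0.45) + 0.75(2.82) + 0.6(3.65) = 8.36
C5: 1.0(2.86) - 0.6(3.65) = 2.86 - 2.19 = 0.67
C6: 0.85(2.86) - 1.0(0.95) = 2.43 - 0.95 = 1.48
C7: 1.4(2.86) = 4.00
The largest value is 8.36 kPa from combination 4.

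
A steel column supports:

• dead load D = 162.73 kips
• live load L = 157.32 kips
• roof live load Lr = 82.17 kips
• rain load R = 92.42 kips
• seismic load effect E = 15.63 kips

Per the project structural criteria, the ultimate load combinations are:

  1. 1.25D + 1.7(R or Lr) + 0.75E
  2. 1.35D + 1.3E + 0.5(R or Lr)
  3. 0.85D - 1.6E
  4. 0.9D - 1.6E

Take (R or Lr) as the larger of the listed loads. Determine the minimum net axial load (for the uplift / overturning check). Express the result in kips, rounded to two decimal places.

113.31 kips

(R or Lr) → R = 92.42 kips.
1. 1.25(162.73) + 1.7(92.42) + 0.75(15.63) = 372.25
2. 1.35(162.73) + 1.3(15.63) + 0.5(92.42) = 286.21
3. 0.85(162.73) - 1.6(15.63) = 138.32 - 25.01 = 113.31
4. 0.9(162.73) - 1.6(15.63) = 146.46 - 25.01 = 121.45
Combination 3 gives the minimum: 113.31 kips.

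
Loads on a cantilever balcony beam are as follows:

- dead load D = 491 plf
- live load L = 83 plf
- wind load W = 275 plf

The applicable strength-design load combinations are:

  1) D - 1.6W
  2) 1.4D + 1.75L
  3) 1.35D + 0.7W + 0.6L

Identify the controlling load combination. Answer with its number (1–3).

1) 1.0(491) - 1.6(275) = 491.00 - 440.00 = 51.00
2) 1.4(491) + 1.75(83) = 687.40 + 145.25 = 832.65
3) 1.35(491) + 0.7(275) + 0.6(83) = 662.85 + 192.50 + 49.80 = 905.15
The largest value is 905.15 plf from combination 3.

Combination 3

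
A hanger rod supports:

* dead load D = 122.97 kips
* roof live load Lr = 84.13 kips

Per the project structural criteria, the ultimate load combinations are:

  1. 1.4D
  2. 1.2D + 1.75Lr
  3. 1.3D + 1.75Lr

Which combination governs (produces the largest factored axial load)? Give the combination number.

1. 1.4(122.97) = 172.16
2. 1.2(122.97) + 1.75(84.13) = 294.79
3. 1.3(122.97) + 1.75(84.13) = 307.09
The largest value is 307.09 kips from combination 3.

Combination 3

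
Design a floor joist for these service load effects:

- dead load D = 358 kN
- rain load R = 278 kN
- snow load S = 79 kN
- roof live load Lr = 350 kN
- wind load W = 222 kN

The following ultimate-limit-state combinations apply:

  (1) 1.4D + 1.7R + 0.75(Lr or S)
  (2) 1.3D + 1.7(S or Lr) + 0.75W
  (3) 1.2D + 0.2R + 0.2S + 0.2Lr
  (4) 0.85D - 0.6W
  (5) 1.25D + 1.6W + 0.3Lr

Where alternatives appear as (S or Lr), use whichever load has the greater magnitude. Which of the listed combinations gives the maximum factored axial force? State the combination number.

Combination 1

(Lr or S) → Lr = 350 kN; (S or Lr) → Lr = 350 kN.
(1) 1.4(358) + 1.7(278) + 0.75(350) = 501.2 + 472.6 + 262.5 = 1236.3
(2) 1.3(358) + 1.7(350) + 0.75(222) = 465.4 + 595.0 + 166.5 = 1226.9
(3) 1.2(358) + 0.2(278) + 0.2(79) + 0.2(350) = 429.6 + 55.6 + 15.8 + 70.0 = 571.0
(4) 0.85(358) - 0.6(222) = 304.3 - 133.2 = 171.1
(5) 1.25(358) + 1.6(222) + 0.3(350) = 447.5 + 355.2 + 105.0 = 907.7
The largest value is 1236.3 kN from combination 1.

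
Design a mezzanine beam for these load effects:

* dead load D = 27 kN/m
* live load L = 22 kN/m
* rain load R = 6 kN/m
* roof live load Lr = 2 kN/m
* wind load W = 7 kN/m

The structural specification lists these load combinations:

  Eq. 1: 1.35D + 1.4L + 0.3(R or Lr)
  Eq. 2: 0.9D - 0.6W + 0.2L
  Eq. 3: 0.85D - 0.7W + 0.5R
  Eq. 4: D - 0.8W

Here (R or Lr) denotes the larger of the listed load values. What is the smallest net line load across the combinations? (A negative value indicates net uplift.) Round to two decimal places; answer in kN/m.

(R or Lr) → R = 6 kN/m.
Eq. 1: 1.35(27) + 1.4(22) + 0.3(6) = 69.05
Eq. 2: 0.9(27) - 0.6(7) + 0.2(22) = 24.50
Eq. 3: 0.85(27) - 0.7(7) + 0.5(6) = 21.05
Eq. 4: 1.0(27) - 0.8(7) = 21.40
Combination 3 gives the minimum: 21.05 kN/m.

21.05 kN/m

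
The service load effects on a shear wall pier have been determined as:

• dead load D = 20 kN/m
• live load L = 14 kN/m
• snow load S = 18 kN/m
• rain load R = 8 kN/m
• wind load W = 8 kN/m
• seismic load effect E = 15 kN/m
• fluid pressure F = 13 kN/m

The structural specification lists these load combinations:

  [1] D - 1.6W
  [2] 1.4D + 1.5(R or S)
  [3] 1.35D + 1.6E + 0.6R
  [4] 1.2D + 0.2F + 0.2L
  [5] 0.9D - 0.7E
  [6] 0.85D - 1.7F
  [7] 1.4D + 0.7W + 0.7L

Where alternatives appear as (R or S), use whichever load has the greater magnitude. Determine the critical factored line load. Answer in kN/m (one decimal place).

55.8 kN/m

(R or S) → S = 18 kN/m.
[1] 1.0(20) - 1.6(8) = 20.0 - 12.8 = 7.2
[2] 1.4(20) + 1.5(18) = 28.0 + 27.0 = 55.0
[3] 1.35(20) + 1.6(15) + 0.6(8) = 27.0 + 24.0 + 4.8 = 55.8
[4] 1.2(20) + 0.2(13) + 0.2(14) = 24.0 + 2.6 + 2.8 = 29.4
[5] 0.9(20) - 0.7(15) = 18.0 - 10.5 = 7.5
[6] 0.85(20) - 1.7(13) = 17.0 - 22.1 = -5.1
[7] 1.4(20) + 0.7(8) + 0.7(14) = 28.0 + 5.6 + 9.8 = 43.4
Maximum is from combination 3.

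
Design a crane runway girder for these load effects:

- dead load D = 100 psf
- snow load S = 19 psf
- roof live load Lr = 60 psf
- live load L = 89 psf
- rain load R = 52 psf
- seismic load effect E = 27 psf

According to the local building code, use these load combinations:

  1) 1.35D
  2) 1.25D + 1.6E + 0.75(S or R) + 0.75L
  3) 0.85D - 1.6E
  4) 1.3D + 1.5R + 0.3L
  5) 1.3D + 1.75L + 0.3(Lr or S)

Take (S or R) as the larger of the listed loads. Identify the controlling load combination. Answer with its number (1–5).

(S or R) → R = 52 psf; (Lr or S) → Lr = 60 psf.
1) 1.35(100) = 135.0
2) 1.25(100) + 1.6(27) + 0.75(52) + 0.75(89) = 125.0 + 43.2 + 39.0 + 66.8 = 274.0
3) 0.85(100) - 1.6(27) = 85.0 - 43.2 = 41.8
4) 1.3(100) + 1.5(52) + 0.3(89) = 130.0 + 78.0 + 26.7 = 234.7
5) 1.3(100) + 1.75(89) + 0.3(60) = 130.0 + 155.8 + 18.0 = 303.8
The largest value is 303.8 psf from combination 5.

Combination 5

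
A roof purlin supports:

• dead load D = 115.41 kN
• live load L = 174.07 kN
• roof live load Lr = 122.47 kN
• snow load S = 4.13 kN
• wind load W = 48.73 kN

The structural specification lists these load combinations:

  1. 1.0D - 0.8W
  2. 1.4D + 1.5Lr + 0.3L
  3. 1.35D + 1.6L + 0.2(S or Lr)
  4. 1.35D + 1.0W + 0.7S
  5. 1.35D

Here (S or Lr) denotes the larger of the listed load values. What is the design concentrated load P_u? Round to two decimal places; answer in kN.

458.81 kN

(S or Lr) → Lr = 122.47 kN.
1. 1.0(115.41) - 0.8(48.73) = 76.43
2. 1.4(115.41) + 1.5(122.47) + 0.3(174.07) = 397.50
3. 1.35(115.41) + 1.6(174.07) + 0.2(122.47) = 458.81
4. 1.35(115.41) + 1.0(48.73) + 0.7(4.13) = 207.42
5. 1.35(115.41) = 155.80
Combination 3 governs: P_u = 458.81 kN.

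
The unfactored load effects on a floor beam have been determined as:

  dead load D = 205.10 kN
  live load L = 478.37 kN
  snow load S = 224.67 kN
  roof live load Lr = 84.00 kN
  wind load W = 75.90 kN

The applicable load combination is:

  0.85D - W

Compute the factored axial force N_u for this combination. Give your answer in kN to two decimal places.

0.85(205.10) - 1.0(75.90) = 174.34 - 75.90 = 98.44
N_u = 98.44 kN.

98.44 kN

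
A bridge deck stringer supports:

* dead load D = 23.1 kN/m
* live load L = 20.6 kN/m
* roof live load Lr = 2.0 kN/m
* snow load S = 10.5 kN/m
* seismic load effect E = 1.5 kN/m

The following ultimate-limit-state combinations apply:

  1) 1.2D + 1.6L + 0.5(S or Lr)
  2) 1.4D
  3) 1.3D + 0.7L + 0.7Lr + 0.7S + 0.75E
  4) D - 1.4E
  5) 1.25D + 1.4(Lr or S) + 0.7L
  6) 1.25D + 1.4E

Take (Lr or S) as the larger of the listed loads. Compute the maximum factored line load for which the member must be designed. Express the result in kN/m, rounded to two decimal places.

65.93 kN/m

(S or Lr) → S = 10.5 kN/m; (Lr or S) → S = 10.5 kN/m.
1) 1.2(23.1) + 1.6(20.6) + 0.5(10.5) = 27.72 + 32.96 + 5.25 = 65.93
2) 1.4(23.1) = 32.34
3) 1.3(23.1) + 0.7(20.6) + 0.7(2.0) + 0.7(10.5) + 0.75(1.5) = 30.03 + 14.42 + 1.40 + 7.35 + 1.13 = 54.33
4) 1.0(23.1) - 1.4(1.5) = 23.10 - 2.10 = 21.00
5) 1.25(23.1) + 1.4(10.5) + 0.7(20.6) = 28.88 + 14.70 + 14.42 = 58.00
6) 1.25(23.1) + 1.4(1.5) = 28.88 + 2.10 = 30.98
Combination 1 governs: w_u = 65.93 kN/m.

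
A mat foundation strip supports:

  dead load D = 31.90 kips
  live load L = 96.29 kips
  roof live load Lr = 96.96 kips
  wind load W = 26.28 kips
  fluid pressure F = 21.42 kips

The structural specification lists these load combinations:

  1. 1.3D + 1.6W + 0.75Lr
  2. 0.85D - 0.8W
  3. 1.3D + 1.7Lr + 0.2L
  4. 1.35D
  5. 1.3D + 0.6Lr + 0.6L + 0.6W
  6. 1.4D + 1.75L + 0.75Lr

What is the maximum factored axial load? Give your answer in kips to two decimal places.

1. 1.3(31.90) + 1.6(26.28) + 0.75(96.96) = 41.47 + 42.05 + 72.72 = 156.24
2. 0.85(31.90) - 0.8(26.28) = 6.09
3. 1.3(31.90) + 1.7(96.96) + 0.2(96.29) = 41.47 + 164.83 + 19.26 = 225.56
4. 1.35(31.90) = 43.07
5. 1.3(31.90) + 0.6(96.96) + 0.6(96.29) + 0.6(26.28) = 41.47 + 58.18 + 57.77 + 15.77 = 173.19
6. 1.4(31.90) + 1.75(96.29) + 0.75(96.96) = 44.66 + 168.51 + 72.72 = 285.89
The controlling combination is 6, giving 285.89 kips.

285.89 kips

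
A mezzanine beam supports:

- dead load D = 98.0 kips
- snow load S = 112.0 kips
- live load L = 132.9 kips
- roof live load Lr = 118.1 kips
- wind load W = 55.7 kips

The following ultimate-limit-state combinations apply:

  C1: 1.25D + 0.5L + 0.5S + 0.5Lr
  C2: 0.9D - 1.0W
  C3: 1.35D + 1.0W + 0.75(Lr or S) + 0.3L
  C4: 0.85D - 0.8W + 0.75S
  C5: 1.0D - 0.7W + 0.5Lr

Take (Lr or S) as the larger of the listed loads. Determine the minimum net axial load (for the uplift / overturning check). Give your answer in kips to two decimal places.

(Lr or S) → Lr = 118.1 kips.
C1: 1.25(98.0) + 0.5(132.9) + 0.5(112.0) + 0.5(118.1) = 122.50 + 66.45 + 56.00 + 59.05 = 304.00
C2: 0.9(98.0) - 1.0(55.7) = 88.20 - 55.70 = 32.50
C3: 1.35(98.0) + 1.0(55.7) + 0.75(118.1) + 0.3(132.9) = 132.30 + 55.70 + 88.58 + 39.87 = 316.45
C4: 0.85(98.0) - 0.8(55.7) + 0.75(112.0) = 83.30 - 44.56 + 84.00 = 122.74
C5: 1.0(98.0) - 0.7(55.7) + 0.5(118.1) = 98.00 - 38.99 + 59.05 = 118.06
Combination 2 gives the minimum: 32.50 kips.

32.50 kips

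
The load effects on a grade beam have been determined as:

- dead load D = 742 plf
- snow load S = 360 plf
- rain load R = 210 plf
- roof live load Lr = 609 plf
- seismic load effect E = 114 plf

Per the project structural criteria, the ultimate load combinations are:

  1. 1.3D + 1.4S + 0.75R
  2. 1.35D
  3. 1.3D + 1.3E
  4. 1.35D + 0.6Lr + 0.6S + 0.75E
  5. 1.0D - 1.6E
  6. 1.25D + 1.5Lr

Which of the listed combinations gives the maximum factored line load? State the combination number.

1. 1.3(742) + 1.4(360) + 0.75(210) = 964.60 + 504.00 + 157.50 = 1626.10
2. 1.35(742) = 1001.70
3. 1.3(742) + 1.3(114) = 964.60 + 148.20 = 1112.80
4. 1.35(742) + 0.6(609) + 0.6(360) + 0.75(114) = 1001.70 + 365.40 + 216.00 + 85.50 = 1668.60
5. 1.0(742) - 1.6(114) = 742.00 - 182.40 = 559.60
6. 1.25(742) + 1.5(609) = 927.50 + 913.50 = 1841.00
The largest value is 1841.00 plf from combination 6.

Combination 6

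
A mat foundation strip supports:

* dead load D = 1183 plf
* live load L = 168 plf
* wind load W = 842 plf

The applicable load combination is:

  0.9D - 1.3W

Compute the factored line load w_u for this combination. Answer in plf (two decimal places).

0.9(1183) - 1.3(842) = 1064.70 - 1094.60 = -29.90
w_u = -29.90 plf.

-29.90 plf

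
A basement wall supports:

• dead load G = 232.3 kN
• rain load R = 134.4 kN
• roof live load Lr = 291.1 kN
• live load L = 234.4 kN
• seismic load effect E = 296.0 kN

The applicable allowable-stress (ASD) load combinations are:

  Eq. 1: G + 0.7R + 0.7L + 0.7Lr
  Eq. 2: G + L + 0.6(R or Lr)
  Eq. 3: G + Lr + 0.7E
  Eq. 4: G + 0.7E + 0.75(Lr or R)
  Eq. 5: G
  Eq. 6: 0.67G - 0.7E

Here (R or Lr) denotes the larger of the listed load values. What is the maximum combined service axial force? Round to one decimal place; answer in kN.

730.6 kN

(R or Lr) → Lr = 291.1 kN; (Lr or R) → Lr = 291.1 kN.
Eq. 1: 1.0(232.3) + 0.7(134.4) + 0.7(234.4) + 0.7(291.1) = 694.2
Eq. 2: 1.0(232.3) + 1.0(234.4) + 0.6(291.1) = 641.4
Eq. 3: 1.0(232.3) + 1.0(291.1) + 0.7(296.0) = 730.6
Eq. 4: 1.0(232.3) + 0.7(296.0) + 0.75(291.1) = 657.8
Eq. 5: 1.0(232.3) = 232.3
Eq. 6: 0.67(232.3) - 0.7(296.0) = -51.6
Maximum is from combination 3.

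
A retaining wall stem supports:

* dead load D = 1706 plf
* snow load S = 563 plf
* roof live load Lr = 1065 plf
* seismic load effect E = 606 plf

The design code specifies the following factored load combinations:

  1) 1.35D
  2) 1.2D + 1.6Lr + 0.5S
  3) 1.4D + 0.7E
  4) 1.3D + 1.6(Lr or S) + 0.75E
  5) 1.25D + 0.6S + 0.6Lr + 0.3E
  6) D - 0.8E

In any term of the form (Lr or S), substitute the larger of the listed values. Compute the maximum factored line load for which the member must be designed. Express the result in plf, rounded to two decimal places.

4376.30 plf

(Lr or S) → Lr = 1065 plf.
1) 1.35(1706) = 2303.10
2) 1.2(1706) + 1.6(1065) + 0.5(563) = 2047.20 + 1704.00 + 281.50 = 4032.70
3) 1.4(1706) + 0.7(606) = 2388.40 + 424.20 = 2812.60
4) 1.3(1706) + 1.6(1065) + 0.75(606) = 2217.80 + 1704.00 + 454.50 = 4376.30
5) 1.25(1706) + 0.6(563) + 0.6(1065) + 0.3(606) = 2132.50 + 337.80 + 639.00 + 181.80 = 3291.10
6) 1.0(1706) - 0.8(606) = 1706.00 - 484.80 = 1221.20
Combination 4 governs: w_u = 4376.30 plf.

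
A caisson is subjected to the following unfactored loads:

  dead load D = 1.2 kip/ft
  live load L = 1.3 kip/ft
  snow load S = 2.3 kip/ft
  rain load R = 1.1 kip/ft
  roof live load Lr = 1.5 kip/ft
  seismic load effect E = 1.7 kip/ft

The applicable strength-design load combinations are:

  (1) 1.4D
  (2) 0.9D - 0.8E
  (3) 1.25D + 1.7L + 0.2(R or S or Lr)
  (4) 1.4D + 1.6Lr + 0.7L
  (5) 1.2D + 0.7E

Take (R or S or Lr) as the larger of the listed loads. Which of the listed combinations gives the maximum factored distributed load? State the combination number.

Combination 4

(R or S or Lr) → S = 2.3 kip/ft.
(1) 1.4(1.2) = 1.7
(2) 0.9(1.2) - 0.8(1.7) = 1.1 - 1.4 = -0.3
(3) 1.25(1.2) + 1.7(1.3) + 0.2(2.3) = 1.5 + 2.2 + 0.5 = 4.2
(4) 1.4(1.2) + 1.6(1.5) + 0.7(1.3) = 1.7 + 2.4 + 0.9 = 5.0
(5) 1.2(1.2) + 0.7(1.7) = 1.4 + 1.2 = 2.6
The largest value is 5.0 kip/ft from combination 4.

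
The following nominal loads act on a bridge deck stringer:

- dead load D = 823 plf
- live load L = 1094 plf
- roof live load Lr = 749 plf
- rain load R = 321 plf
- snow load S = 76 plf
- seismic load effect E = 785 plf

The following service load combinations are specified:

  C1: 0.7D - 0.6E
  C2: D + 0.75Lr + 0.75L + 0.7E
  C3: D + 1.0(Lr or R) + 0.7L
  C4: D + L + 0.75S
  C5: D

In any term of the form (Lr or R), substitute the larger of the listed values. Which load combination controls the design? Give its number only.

(Lr or R) → Lr = 749 plf.
C1: 0.7(823) - 0.6(785) = 576.10 - 471.00 = 105.10
C2: 1.0(823) + 0.75(749) + 0.75(1094) + 0.7(785) = 823.00 + 561.75 + 820.50 + 549.50 = 2754.75
C3: 1.0(823) + 1.0(749) + 0.7(1094) = 823.00 + 749.00 + 765.80 = 2337.80
C4: 1.0(823) + 1.0(1094) + 0.75(76) = 823.00 + 1094.00 + 57.00 = 1974.00
C5: 1.0(823) = 823.00
The largest value is 2754.75 plf from combination 2.

Combination 2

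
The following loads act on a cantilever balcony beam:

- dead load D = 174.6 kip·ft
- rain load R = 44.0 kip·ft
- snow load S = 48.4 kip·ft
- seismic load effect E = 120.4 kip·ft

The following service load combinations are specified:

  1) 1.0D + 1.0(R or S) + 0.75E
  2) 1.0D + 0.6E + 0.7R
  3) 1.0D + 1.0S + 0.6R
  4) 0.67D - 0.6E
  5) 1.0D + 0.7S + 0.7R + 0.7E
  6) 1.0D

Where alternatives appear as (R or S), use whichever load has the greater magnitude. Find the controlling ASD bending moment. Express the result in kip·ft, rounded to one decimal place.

323.6 kip·ft

(R or S) → S = 48.4 kip·ft.
1) 1.0(174.6) + 1.0(48.4) + 0.75(120.4) = 174.6 + 48.4 + 90.3 = 313.3
2) 1.0(174.6) + 0.6(120.4) + 0.7(44.0) = 174.6 + 72.2 + 30.8 = 277.6
3) 1.0(174.6) + 1.0(48.4) + 0.6(44.0) = 174.6 + 48.4 + 26.4 = 249.4
4) 0.67(174.6) - 0.6(120.4) = 44.7
5) 1.0(174.6) + 0.7(48.4) + 0.7(44.0) + 0.7(120.4) = 174.6 + 33.9 + 30.8 + 84.3 = 323.6
6) 1.0(174.6) = 174.6
The controlling combination is 5, giving 323.6 kip·ft.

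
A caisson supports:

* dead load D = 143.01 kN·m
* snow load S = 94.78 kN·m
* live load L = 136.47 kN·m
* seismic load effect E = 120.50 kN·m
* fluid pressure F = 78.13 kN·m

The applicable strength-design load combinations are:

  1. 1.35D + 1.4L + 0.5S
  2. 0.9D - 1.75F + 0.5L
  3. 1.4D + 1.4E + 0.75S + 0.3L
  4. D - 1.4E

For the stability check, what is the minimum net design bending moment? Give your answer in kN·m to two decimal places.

1. 1.35(143.01) + 1.4(136.47) + 0.5(94.78) = 193.06 + 191.06 + 47.39 = 431.51
2. 0.9(143.01) - 1.75(78.13) + 0.5(136.47) = 128.71 - 136.73 + 68.24 = 60.22
3. 1.4(143.01) + 1.4(120.50) + 0.75(94.78) + 0.3(136.47) = 200.21 + 168.70 + 71.09 + 40.94 = 480.94
4. 1.0(143.01) - 1.4(120.50) = 143.01 - 168.70 = -25.69
Combination 4 gives the minimum: -25.69 kN·m.

-25.69 kN·m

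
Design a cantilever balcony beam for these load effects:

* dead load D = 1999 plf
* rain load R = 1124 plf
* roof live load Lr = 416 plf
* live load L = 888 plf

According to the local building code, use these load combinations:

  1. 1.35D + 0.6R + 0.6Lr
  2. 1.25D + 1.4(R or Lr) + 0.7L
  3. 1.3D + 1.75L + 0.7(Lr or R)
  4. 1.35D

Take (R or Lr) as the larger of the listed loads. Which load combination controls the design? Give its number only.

(R or Lr) → R = 1124 plf; (Lr or R) → R = 1124 plf.
1. 1.35(1999) + 0.6(1124) + 0.6(416) = 2698.7 + 674.4 + 249.6 = 3622.7
2. 1.25(1999) + 1.4(1124) + 0.7(888) = 2498.8 + 1573.6 + 621.6 = 4694.0
3. 1.3(1999) + 1.75(888) + 0.7(1124) = 2598.7 + 1554.0 + 786.8 = 4939.5
4. 1.35(1999) = 2698.7
The largest value is 4939.5 plf from combination 3.

Combination 3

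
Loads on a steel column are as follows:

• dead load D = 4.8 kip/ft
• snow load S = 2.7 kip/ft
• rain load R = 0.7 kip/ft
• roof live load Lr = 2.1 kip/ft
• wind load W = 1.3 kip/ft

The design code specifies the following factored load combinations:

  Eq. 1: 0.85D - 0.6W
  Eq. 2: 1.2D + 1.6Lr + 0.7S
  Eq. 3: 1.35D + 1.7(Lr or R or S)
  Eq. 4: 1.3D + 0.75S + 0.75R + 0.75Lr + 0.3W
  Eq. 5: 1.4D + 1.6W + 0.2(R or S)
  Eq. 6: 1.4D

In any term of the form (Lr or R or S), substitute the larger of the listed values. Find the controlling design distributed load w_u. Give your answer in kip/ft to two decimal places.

11.07 kip/ft

(Lr or R or S) → S = 2.7 kip/ft; (R or S) → S = 2.7 kip/ft.
Eq. 1: 0.85(4.8) - 0.6(1.3) = 4.08 - 0.78 = 3.30
Eq. 2: 1.2(4.8) + 1.6(2.1) + 0.7(2.7) = 5.76 + 3.36 + 1.89 = 11.01
Eq. 3: 1.35(4.8) + 1.7(2.7) = 6.48 + 4.59 = 11.07
Eq. 4: 1.3(4.8) + 0.75(2.7) + 0.75(0.7) + 0.75(2.1) + 0.3(1.3) = 10.76
Eq. 5: 1.4(4.8) + 1.6(1.3) + 0.2(2.7) = 6.72 + 2.08 + 0.54 = 9.34
Eq. 6: 1.4(4.8) = 6.72
Maximum is from combination 3.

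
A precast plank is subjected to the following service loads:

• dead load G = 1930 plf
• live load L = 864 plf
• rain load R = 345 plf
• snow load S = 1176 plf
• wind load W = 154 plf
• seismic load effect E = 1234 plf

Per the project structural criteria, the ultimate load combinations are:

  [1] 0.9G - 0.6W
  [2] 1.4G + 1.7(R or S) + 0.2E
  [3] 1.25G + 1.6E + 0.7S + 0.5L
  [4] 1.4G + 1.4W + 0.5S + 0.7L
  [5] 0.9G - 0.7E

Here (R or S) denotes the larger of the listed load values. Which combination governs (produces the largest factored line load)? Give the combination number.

Combination 3

(R or S) → S = 1176 plf.
[1] 0.9(1930) - 0.6(154) = 1644.6
[2] 1.4(1930) + 1.7(1176) + 0.2(1234) = 4948.0
[3] 1.25(1930) + 1.6(1234) + 0.7(1176) + 0.5(864) = 5642.1
[4] 1.4(1930) + 1.4(154) + 0.5(1176) + 0.7(864) = 4110.4
[5] 0.9(1930) - 0.7(1234) = 873.2
The largest value is 5642.1 plf from combination 3.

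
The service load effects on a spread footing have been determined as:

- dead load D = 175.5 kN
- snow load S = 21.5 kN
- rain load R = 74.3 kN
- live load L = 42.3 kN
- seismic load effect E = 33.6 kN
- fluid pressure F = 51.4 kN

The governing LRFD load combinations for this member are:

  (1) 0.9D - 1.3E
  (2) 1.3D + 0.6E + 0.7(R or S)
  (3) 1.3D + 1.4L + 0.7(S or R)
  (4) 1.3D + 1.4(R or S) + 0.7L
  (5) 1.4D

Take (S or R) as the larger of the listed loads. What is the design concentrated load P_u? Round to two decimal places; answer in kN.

(R or S) → R = 74.3 kN; (S or R) → R = 74.3 kN.
(1) 0.9(175.5) - 1.3(33.6) = 157.95 - 43.68 = 114.27
(2) 1.3(175.5) + 0.6(33.6) + 0.7(74.3) = 228.15 + 20.16 + 52.01 = 300.32
(3) 1.3(175.5) + 1.4(42.3) + 0.7(74.3) = 228.15 + 59.22 + 52.01 = 339.38
(4) 1.3(175.5) + 1.4(74.3) + 0.7(42.3) = 228.15 + 104.02 + 29.61 = 361.78
(5) 1.4(175.5) = 245.70
Maximum is from combination 4.

361.78 kN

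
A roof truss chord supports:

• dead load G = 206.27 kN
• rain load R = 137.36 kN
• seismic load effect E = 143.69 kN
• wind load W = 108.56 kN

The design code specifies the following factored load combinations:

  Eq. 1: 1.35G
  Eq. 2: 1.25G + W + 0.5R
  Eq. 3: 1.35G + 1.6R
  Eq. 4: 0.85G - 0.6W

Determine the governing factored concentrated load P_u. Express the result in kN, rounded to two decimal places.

Eq. 1: 1.35(206.27) = 278.46
Eq. 2: 1.25(206.27) + 1.0(108.56) + 0.5(137.36) = 257.84 + 108.56 + 68.68 = 435.08
Eq. 3: 1.35(206.27) + 1.6(137.36) = 278.46 + 219.78 = 498.24
Eq. 4: 0.85(206.27) - 0.6(108.56) = 175.33 - 65.14 = 110.19
Maximum is from combination 3.

498.24 kN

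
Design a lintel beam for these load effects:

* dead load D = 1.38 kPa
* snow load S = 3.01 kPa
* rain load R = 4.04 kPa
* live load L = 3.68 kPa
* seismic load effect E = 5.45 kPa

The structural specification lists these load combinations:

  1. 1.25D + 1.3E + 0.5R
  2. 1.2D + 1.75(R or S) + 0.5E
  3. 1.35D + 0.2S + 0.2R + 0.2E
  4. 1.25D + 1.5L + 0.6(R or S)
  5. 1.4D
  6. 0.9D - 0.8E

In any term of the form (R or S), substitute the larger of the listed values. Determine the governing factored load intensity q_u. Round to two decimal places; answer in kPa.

11.45 kPa

(R or S) → R = 4.04 kPa.
1. 1.25(1.38) + 1.3(5.45) + 0.5(4.04) = 10.83
2. 1.2(1.38) + 1.75(4.04) + 0.5(5.45) = 11.45
3. 1.35(1.38) + 0.2(3.01) + 0.2(4.04) + 0.2(5.45) = 4.36
4. 1.25(1.38) + 1.5(3.68) + 0.6(4.04) = 9.67
5. 1.4(1.38) = 1.93
6. 0.9(1.38) - 0.8(5.45) = -3.12
Combination 2 governs: q_u = 11.45 kPa.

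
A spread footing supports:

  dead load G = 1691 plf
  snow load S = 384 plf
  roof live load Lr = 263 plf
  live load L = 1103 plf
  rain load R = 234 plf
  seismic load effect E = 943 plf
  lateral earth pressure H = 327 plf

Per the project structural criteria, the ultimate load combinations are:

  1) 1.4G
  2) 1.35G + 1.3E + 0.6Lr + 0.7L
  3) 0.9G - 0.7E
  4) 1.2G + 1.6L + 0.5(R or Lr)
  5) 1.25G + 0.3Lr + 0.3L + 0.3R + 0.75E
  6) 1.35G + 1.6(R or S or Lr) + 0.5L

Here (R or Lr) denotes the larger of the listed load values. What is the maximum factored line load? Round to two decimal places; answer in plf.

(R or Lr) → Lr = 263 plf; (R or S or Lr) → S = 384 plf.
1) 1.4(1691) = 2367.40
2) 1.35(1691) + 1.3(943) + 0.6(263) + 0.7(1103) = 2282.85 + 1225.90 + 157.80 + 772.10 = 4438.65
3) 0.9(1691) - 0.7(943) = 1521.90 - 660.10 = 861.80
4) 1.2(1691) + 1.6(1103) + 0.5(263) = 2029.20 + 1764.80 + 131.50 = 3925.50
5) 1.25(1691) + 0.3(263) + 0.3(1103) + 0.3(234) + 0.75(943) = 2113.75 + 78.90 + 330.90 + 70.20 + 707.25 = 3301.00
6) 1.35(1691) + 1.6(384) + 0.5(1103) = 2282.85 + 614.40 + 551.50 = 3448.75
Maximum is from combination 2.

4438.65 plf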